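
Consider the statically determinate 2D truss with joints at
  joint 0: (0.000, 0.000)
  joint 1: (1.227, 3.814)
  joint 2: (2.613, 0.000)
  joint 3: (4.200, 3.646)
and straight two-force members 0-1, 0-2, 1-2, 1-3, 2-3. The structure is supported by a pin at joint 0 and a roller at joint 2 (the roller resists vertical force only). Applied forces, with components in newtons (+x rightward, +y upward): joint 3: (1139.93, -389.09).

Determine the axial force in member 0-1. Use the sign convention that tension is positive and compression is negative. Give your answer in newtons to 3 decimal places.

1919.104

N=4 nodes, M=5 members, R=3 reactions → 2N=8, M+R=8
member 0 (0-1): L=4.0065, (cx,cy)=(0.3063,0.9520)
member 1 (0-2): L=2.6130, (cx,cy)=(1.0000,0.0000)
member 2 (1-2): L=4.0580, (cx,cy)=(0.3415,-0.9399)
member 3 (1-3): L=2.9777, (cx,cy)=(0.9984,-0.0564)
member 4 (2-3): L=3.9764, (cx,cy)=(0.3991,0.9169)
solve A·x = −loads:
  F[0-1] = +1919.1045 N (tension)
  F[0-2] = +552.2013 N (tension)
  F[1-2] = -2020.6114 N (compression)
  F[1-3] = +1279.8975 N (tension)
  F[2-3] = -345.5970 N (compression)
  Rx@0 = -1139.9300 N
  Ry@0 = -1826.8927 N
  Ry@2 = +2215.9827 N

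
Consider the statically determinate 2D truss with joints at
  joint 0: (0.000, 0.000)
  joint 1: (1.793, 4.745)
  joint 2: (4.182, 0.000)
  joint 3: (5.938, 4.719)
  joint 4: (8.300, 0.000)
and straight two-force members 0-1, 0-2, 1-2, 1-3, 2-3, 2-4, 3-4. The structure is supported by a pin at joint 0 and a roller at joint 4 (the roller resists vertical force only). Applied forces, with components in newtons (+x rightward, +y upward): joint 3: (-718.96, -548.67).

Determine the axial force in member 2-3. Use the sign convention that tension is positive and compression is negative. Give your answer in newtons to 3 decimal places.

N=5 nodes, M=7 members, R=3 reactions → 2N=10, M+R=10
member 0 (0-1): L=5.0725, (cx,cy)=(0.3535,0.9354)
member 1 (0-2): L=4.1820, (cx,cy)=(1.0000,0.0000)
member 2 (1-2): L=5.3125, (cx,cy)=(0.4497,-0.8932)
member 3 (1-3): L=4.1451, (cx,cy)=(1.0000,-0.0063)
member 4 (2-3): L=5.0351, (cx,cy)=(0.3487,0.9372)
member 5 (2-4): L=4.1180, (cx,cy)=(1.0000,0.0000)
member 6 (3-4): L=5.2771, (cx,cy)=(0.4476,-0.8942)
solve A·x = −loads:
  F[0-1] = -603.8928 N (compression)
  F[0-2] = -505.4977 N (compression)
  F[1-2] = +635.9741 N (tension)
  F[1-3] = -499.4676 N (compression)
  F[2-3] = -606.0933 N (compression)
  F[2-4] = -8.1273 N (compression)
  F[3-4] = +18.1577 N (tension)
  Rx@0 = +718.9600 N
  Ry@0 = +564.9073 N
  Ry@4 = -16.2373 N

-606.093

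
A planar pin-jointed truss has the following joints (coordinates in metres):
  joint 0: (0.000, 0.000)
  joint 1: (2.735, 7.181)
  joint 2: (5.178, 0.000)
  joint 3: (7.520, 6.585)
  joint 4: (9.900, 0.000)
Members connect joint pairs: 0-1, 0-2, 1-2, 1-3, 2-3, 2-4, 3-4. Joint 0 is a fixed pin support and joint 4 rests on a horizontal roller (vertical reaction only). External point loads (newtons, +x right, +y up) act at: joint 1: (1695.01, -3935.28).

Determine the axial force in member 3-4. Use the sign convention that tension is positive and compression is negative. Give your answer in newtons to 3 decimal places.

-2463.321

N=5 nodes, M=7 members, R=3 reactions → 2N=10, M+R=10
member 0 (0-1): L=7.6842, (cx,cy)=(0.3559,0.9345)
member 1 (0-2): L=5.1780, (cx,cy)=(1.0000,0.0000)
member 2 (1-2): L=7.5852, (cx,cy)=(0.3221,-0.9467)
member 3 (1-3): L=4.8220, (cx,cy)=(0.9923,-0.1236)
member 4 (2-3): L=6.9891, (cx,cy)=(0.3351,0.9422)
member 5 (2-4): L=4.7220, (cx,cy)=(1.0000,0.0000)
member 6 (3-4): L=7.0019, (cx,cy)=(0.3399,-0.9405)
solve A·x = −loads:
  F[0-1] = -1732.0519 N (compression)
  F[0-2] = +2311.4905 N (tension)
  F[1-2] = -2237.7539 N (compression)
  F[1-3] = -1603.0576 N (compression)
  F[2-3] = +2248.5117 N (tension)
  F[2-4] = +837.3018 N (tension)
  F[3-4] = -2463.3214 N (compression)
  Rx@0 = -1695.0100 N
  Ry@0 = +1618.6277 N
  Ry@4 = +2316.6523 N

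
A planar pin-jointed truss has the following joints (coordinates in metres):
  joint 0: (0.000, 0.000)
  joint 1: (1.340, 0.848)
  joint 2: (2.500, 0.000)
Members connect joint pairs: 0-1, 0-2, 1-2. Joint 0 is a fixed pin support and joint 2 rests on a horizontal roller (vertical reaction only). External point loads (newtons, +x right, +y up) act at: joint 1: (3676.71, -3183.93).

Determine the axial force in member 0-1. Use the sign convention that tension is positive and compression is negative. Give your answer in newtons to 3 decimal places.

-430.486

N=3 nodes, M=3 members, R=3 reactions → 2N=6, M+R=6
member 0 (0-1): L=1.5858, (cx,cy)=(0.8450,0.5348)
member 1 (0-2): L=2.5000, (cx,cy)=(1.0000,0.0000)
member 2 (1-2): L=1.4369, (cx,cy)=(0.8073,-0.5902)
solve A·x = −loads:
  F[0-1] = -430.4864 N (compression)
  F[0-2] = +4040.4749 N (tension)
  F[1-2] = -5004.9913 N (compression)
  Rx@0 = -3676.7100 N
  Ry@0 = +230.2035 N
  Ry@2 = +2953.7265 N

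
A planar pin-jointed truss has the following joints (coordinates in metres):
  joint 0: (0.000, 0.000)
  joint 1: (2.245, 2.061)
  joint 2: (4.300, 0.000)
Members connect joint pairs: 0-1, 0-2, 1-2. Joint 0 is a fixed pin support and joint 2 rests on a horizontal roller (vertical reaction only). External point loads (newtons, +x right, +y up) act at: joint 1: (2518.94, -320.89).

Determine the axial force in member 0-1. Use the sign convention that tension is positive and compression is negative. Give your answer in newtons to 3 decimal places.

N=3 nodes, M=3 members, R=3 reactions → 2N=6, M+R=6
member 0 (0-1): L=3.0476, (cx,cy)=(0.7366,0.6763)
member 1 (0-2): L=4.3000, (cx,cy)=(1.0000,0.0000)
member 2 (1-2): L=2.9105, (cx,cy)=(0.7061,-0.7081)
solve A·x = −loads:
  F[0-1] = +1558.5072 N (tension)
  F[0-2] = +1370.8657 N (tension)
  F[1-2] = -1941.5291 N (compression)
  Rx@0 = -2518.9400 N
  Ry@0 = -1053.9782 N
  Ry@2 = +1374.8682 N

1558.507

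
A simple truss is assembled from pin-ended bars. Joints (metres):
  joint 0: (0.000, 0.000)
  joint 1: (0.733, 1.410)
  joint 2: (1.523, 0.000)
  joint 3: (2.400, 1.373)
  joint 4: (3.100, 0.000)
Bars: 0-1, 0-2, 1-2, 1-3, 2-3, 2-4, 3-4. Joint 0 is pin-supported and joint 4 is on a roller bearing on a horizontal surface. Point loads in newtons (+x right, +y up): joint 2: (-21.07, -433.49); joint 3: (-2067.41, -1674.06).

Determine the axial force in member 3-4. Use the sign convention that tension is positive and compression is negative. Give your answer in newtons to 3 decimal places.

N=5 nodes, M=7 members, R=3 reactions → 2N=10, M+R=10
member 0 (0-1): L=1.5891, (cx,cy)=(0.4613,0.8873)
member 1 (0-2): L=1.5230, (cx,cy)=(1.0000,0.0000)
member 2 (1-2): L=1.6162, (cx,cy)=(0.4888,-0.8724)
member 3 (1-3): L=1.6674, (cx,cy)=(0.9998,-0.0222)
member 4 (2-3): L=1.6292, (cx,cy)=(0.5383,0.8428)
member 5 (2-4): L=1.5770, (cx,cy)=(1.0000,0.0000)
member 6 (3-4): L=1.5411, (cx,cy)=(0.4542,-0.8909)
solve A·x = −loads:
  F[0-1] = -1706.5826 N (compression)
  F[0-2] = -1301.3125 N (compression)
  F[1-2] = +1777.8024 N (tension)
  F[1-3] = -1656.5505 N (compression)
  F[2-3] = -1325.9747 N (compression)
  F[2-4] = +302.5108 N (tension)
  F[3-4] = -666.0187 N (compression)
  Rx@0 = +2088.4800 N
  Ry@0 = +1514.1967 N
  Ry@4 = +593.3533 N

-666.019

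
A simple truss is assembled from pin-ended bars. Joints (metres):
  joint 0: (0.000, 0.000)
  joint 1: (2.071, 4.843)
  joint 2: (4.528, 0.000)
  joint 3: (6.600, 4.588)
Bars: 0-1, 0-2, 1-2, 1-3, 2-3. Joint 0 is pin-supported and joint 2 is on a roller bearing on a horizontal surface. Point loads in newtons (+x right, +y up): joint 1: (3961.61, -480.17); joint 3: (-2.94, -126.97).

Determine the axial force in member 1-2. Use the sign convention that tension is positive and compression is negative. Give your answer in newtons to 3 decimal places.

-5062.738

N=4 nodes, M=5 members, R=3 reactions → 2N=8, M+R=8
member 0 (0-1): L=5.2672, (cx,cy)=(0.3932,0.9195)
member 1 (0-2): L=4.5280, (cx,cy)=(1.0000,0.0000)
member 2 (1-2): L=5.4306, (cx,cy)=(0.4524,-0.8918)
member 3 (1-3): L=4.5362, (cx,cy)=(0.9984,-0.0562)
member 4 (2-3): L=5.0342, (cx,cy)=(0.4116,0.9114)
solve A·x = −loads:
  F[0-1] = +4384.9465 N (tension)
  F[0-2] = +2234.5707 N (tension)
  F[1-2] = -5062.7385 N (compression)
  F[1-3] = +53.1363 N (tension)
  F[2-3] = -136.0401 N (compression)
  Rx@0 = -3958.6700 N
  Ry@0 = -4031.7784 N
  Ry@2 = +4638.9184 N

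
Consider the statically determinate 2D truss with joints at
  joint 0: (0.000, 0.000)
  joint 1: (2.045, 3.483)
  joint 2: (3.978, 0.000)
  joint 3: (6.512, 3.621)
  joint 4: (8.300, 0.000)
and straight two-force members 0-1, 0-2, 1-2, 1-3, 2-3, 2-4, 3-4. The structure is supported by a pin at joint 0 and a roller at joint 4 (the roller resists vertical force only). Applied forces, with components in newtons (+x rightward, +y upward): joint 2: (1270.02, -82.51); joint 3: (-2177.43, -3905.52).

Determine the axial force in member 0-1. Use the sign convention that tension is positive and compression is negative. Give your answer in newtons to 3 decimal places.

-2127.025

N=5 nodes, M=7 members, R=3 reactions → 2N=10, M+R=10
member 0 (0-1): L=4.0390, (cx,cy)=(0.5063,0.8623)
member 1 (0-2): L=3.9780, (cx,cy)=(1.0000,0.0000)
member 2 (1-2): L=3.9834, (cx,cy)=(0.4853,-0.8744)
member 3 (1-3): L=4.4691, (cx,cy)=(0.9995,0.0309)
member 4 (2-3): L=4.4196, (cx,cy)=(0.5734,0.8193)
member 5 (2-4): L=4.3220, (cx,cy)=(1.0000,0.0000)
member 6 (3-4): L=4.0384, (cx,cy)=(0.4428,-0.8966)
solve A·x = −loads:
  F[0-1] = -2127.0252 N (compression)
  F[0-2] = +169.5383 N (tension)
  F[1-2] = +2025.0086 N (tension)
  F[1-3] = -2060.5850 N (compression)
  F[2-3] = -2060.3984 N (compression)
  F[2-4] = +1063.5143 N (tension)
  F[3-4] = -2402.0605 N (compression)
  Rx@0 = +907.4100 N
  Ry@0 = +1834.2352 N
  Ry@4 = +2153.7948 N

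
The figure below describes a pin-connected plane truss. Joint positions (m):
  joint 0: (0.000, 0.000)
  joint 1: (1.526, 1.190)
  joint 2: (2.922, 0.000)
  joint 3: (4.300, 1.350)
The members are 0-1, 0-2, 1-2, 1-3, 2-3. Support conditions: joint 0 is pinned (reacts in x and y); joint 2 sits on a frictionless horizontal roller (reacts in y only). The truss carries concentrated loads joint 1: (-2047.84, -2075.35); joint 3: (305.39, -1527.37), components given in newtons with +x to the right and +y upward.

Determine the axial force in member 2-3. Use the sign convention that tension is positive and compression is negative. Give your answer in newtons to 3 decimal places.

N=4 nodes, M=5 members, R=3 reactions → 2N=8, M+R=8
member 0 (0-1): L=1.9351, (cx,cy)=(0.7886,0.6149)
member 1 (0-2): L=2.9220, (cx,cy)=(1.0000,0.0000)
member 2 (1-2): L=1.8344, (cx,cy)=(0.7610,-0.6487)
member 3 (1-3): L=2.7786, (cx,cy)=(0.9983,0.0576)
member 4 (2-3): L=1.9291, (cx,cy)=(0.7143,0.6998)
solve A·x = −loads:
  F[0-1] = -1567.8048 N (compression)
  F[0-2] = -506.1223 N (compression)
  F[1-2] = -1536.8265 N (compression)
  F[1-3] = +1984.3666 N (tension)
  F[2-3] = -2345.8225 N (compression)
  Rx@0 = +1742.4500 N
  Ry@0 = +964.1088 N
  Ry@2 = +2638.6112 N

-2345.822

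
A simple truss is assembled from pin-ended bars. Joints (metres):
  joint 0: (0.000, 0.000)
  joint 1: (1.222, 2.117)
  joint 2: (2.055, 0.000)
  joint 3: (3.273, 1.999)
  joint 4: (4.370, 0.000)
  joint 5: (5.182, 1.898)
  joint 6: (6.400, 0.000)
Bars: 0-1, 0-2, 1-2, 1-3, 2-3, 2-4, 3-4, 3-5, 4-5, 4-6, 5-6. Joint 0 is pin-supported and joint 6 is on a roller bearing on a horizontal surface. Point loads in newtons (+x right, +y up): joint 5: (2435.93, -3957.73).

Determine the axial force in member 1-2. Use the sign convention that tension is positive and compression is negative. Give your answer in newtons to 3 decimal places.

34.990

N=7 nodes, M=11 members, R=3 reactions → 2N=14, M+R=14
member 0 (0-1): L=2.4444, (cx,cy)=(0.4999,0.8661)
member 1 (0-2): L=2.0550, (cx,cy)=(1.0000,0.0000)
member 2 (1-2): L=2.2750, (cx,cy)=(0.3662,-0.9306)
member 3 (1-3): L=2.0544, (cx,cy)=(0.9983,-0.0574)
member 4 (2-3): L=2.3408, (cx,cy)=(0.5203,0.8540)
member 5 (2-4): L=2.3150, (cx,cy)=(1.0000,0.0000)
member 6 (3-4): L=2.2802, (cx,cy)=(0.4811,-0.8767)
member 7 (3-5): L=1.9117, (cx,cy)=(0.9986,-0.0528)
member 8 (4-5): L=2.0644, (cx,cy)=(0.3933,0.9194)
member 9 (4-6): L=2.0300, (cx,cy)=(1.0000,0.0000)
member 10 (5-6): L=2.2552, (cx,cy)=(0.5401,-0.8416)
solve A·x = −loads:
  F[0-1] = -35.5630 N (compression)
  F[0-2] = +2453.7087 N (tension)
  F[1-2] = +34.9899 N (tension)
  F[1-3] = -30.6411 N (compression)
  F[2-3] = -38.1279 N (compression)
  F[2-4] = +2486.3594 N (tension)
  F[3-4] = +39.3180 N (tension)
  F[3-5] = -69.4420 N (compression)
  F[4-5] = -37.4908 N (compression)
  F[4-6] = +2520.0215 N (tension)
  F[5-6] = -4665.9712 N (compression)
  Rx@0 = -2435.9300 N
  Ry@0 = +30.8000 N
  Ry@6 = +3926.9300 N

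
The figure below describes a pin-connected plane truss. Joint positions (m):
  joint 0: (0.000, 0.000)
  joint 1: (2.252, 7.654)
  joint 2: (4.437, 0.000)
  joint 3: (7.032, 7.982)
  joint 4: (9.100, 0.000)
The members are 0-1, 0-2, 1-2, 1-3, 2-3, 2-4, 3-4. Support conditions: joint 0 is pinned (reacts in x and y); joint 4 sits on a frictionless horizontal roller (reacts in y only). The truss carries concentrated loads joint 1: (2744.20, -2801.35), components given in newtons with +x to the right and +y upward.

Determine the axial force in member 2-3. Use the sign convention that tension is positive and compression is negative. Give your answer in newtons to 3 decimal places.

N=5 nodes, M=7 members, R=3 reactions → 2N=10, M+R=10
member 0 (0-1): L=7.9784, (cx,cy)=(0.2823,0.9593)
member 1 (0-2): L=4.4370, (cx,cy)=(1.0000,0.0000)
member 2 (1-2): L=7.9598, (cx,cy)=(0.2745,-0.9616)
member 3 (1-3): L=4.7912, (cx,cy)=(0.9977,0.0685)
member 4 (2-3): L=8.3932, (cx,cy)=(0.3092,0.9510)
member 5 (2-4): L=4.6630, (cx,cy)=(1.0000,0.0000)
member 6 (3-4): L=8.2455, (cx,cy)=(0.2508,-0.9680)
solve A·x = −loads:
  F[0-1] = +208.5301 N (tension)
  F[0-2] = +2685.3400 N (tension)
  F[1-2] = -3249.2815 N (compression)
  F[1-3] = -1797.6119 N (compression)
  F[2-3] = +3285.4343 N (tension)
  F[2-4] = +777.6117 N (tension)
  F[3-4] = -3100.4978 N (compression)
  Rx@0 = -2744.2000 N
  Ry@0 = -200.0508 N
  Ry@4 = +3001.4008 N

3285.434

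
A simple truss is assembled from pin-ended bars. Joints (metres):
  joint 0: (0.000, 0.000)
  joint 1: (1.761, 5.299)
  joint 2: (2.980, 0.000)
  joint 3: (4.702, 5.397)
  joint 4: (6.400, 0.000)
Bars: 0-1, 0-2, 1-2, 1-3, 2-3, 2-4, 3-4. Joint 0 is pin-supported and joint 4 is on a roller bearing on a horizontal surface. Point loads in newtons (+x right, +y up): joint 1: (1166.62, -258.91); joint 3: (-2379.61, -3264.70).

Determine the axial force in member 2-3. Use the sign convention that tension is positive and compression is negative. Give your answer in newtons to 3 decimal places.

N=5 nodes, M=7 members, R=3 reactions → 2N=10, M+R=10
member 0 (0-1): L=5.5840, (cx,cy)=(0.3154,0.9490)
member 1 (0-2): L=2.9800, (cx,cy)=(1.0000,0.0000)
member 2 (1-2): L=5.4374, (cx,cy)=(0.2242,-0.9745)
member 3 (1-3): L=2.9426, (cx,cy)=(0.9994,0.0333)
member 4 (2-3): L=5.6651, (cx,cy)=(0.3040,0.9527)
member 5 (2-4): L=3.4200, (cx,cy)=(1.0000,0.0000)
member 6 (3-4): L=5.6578, (cx,cy)=(0.3001,-0.9539)
solve A·x = −loads:
  F[0-1] = -2207.2266 N (compression)
  F[0-2] = -516.9013 N (compression)
  F[1-2] = +1806.0916 N (tension)
  F[1-3] = -2268.8711 N (compression)
  F[2-3] = -1847.5411 N (compression)
  F[2-4] = +449.5970 N (tension)
  F[3-4] = -1498.0767 N (compression)
  Rx@0 = +1212.9900 N
  Ry@0 = +2094.5906 N
  Ry@4 = +1429.0194 N

-1847.541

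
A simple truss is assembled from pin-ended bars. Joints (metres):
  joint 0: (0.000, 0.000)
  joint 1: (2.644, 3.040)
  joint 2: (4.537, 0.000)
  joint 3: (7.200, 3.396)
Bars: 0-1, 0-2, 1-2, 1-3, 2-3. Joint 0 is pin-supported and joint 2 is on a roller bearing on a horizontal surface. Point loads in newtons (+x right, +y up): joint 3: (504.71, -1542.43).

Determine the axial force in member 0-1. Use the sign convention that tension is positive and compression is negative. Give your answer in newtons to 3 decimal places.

1700.521

N=4 nodes, M=5 members, R=3 reactions → 2N=8, M+R=8
member 0 (0-1): L=4.0289, (cx,cy)=(0.6563,0.7545)
member 1 (0-2): L=4.5370, (cx,cy)=(1.0000,0.0000)
member 2 (1-2): L=3.5812, (cx,cy)=(0.5286,-0.8489)
member 3 (1-3): L=4.5699, (cx,cy)=(0.9970,0.0779)
member 4 (2-3): L=4.3156, (cx,cy)=(0.6171,0.7869)
solve A·x = −loads:
  F[0-1] = +1700.5211 N (tension)
  F[0-2] = -611.2611 N (compression)
  F[1-2] = -1343.4520 N (compression)
  F[1-3] = +1831.6763 N (tension)
  F[2-3] = -2141.4310 N (compression)
  Rx@0 = -504.7100 N
  Ry@0 = -1283.1136 N
  Ry@2 = +2825.5436 N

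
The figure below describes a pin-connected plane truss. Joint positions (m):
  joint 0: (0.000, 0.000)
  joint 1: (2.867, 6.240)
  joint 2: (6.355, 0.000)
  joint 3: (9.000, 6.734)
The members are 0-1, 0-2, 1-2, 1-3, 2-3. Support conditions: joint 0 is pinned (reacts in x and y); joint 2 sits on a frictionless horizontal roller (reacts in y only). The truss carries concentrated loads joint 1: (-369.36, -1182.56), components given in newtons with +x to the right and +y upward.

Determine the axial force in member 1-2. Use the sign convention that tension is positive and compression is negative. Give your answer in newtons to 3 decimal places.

-195.701

N=4 nodes, M=5 members, R=3 reactions → 2N=8, M+R=8
member 0 (0-1): L=6.8671, (cx,cy)=(0.4175,0.9087)
member 1 (0-2): L=6.3550, (cx,cy)=(1.0000,0.0000)
member 2 (1-2): L=7.1487, (cx,cy)=(0.4879,-0.8729)
member 3 (1-3): L=6.1529, (cx,cy)=(0.9968,0.0803)
member 4 (2-3): L=7.2348, (cx,cy)=(0.3656,0.9308)
solve A·x = −loads:
  F[0-1] = -1113.4138 N (compression)
  F[0-2] = +95.4868 N (tension)
  F[1-2] = -195.7011 N (compression)
  F[1-3] = -0.0000 N (compression)
  F[2-3] = +0.0000 N (tension)
  Rx@0 = +369.3600 N
  Ry@0 = +1011.7350 N
  Ry@2 = +170.8250 N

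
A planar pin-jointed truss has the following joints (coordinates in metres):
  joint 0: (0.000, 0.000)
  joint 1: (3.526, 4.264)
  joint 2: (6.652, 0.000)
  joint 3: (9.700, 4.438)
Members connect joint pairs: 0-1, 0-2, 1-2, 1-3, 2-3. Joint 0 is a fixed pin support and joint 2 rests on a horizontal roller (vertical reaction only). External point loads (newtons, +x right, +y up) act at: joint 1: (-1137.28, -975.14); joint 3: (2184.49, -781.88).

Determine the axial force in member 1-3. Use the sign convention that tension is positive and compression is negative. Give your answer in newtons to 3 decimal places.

N=4 nodes, M=5 members, R=3 reactions → 2N=8, M+R=8
member 0 (0-1): L=5.5330, (cx,cy)=(0.6373,0.7706)
member 1 (0-2): L=6.6520, (cx,cy)=(1.0000,0.0000)
member 2 (1-2): L=5.2871, (cx,cy)=(0.5912,-0.8065)
member 3 (1-3): L=6.1765, (cx,cy)=(0.9996,0.0282)
member 4 (2-3): L=5.3839, (cx,cy)=(0.5661,0.8243)
solve A·x = −loads:
  F[0-1] = +815.4538 N (tension)
  F[0-2] = +527.5503 N (tension)
  F[1-2] = -1891.3497 N (compression)
  F[1-3] = +2776.2999 N (tension)
  F[2-3] = -1043.4056 N (compression)
  Rx@0 = -1047.2100 N
  Ry@0 = -628.4256 N
  Ry@2 = +2385.4456 N

2776.300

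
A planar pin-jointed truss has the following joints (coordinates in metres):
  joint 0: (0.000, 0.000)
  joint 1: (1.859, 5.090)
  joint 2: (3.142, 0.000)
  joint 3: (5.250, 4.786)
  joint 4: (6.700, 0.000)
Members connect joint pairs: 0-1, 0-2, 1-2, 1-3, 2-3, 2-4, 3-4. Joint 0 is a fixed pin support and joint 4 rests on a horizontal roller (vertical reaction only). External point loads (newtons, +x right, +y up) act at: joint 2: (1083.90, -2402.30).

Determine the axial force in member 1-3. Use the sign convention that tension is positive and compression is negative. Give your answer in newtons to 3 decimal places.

-808.931

N=5 nodes, M=7 members, R=3 reactions → 2N=10, M+R=10
member 0 (0-1): L=5.4189, (cx,cy)=(0.3431,0.9393)
member 1 (0-2): L=3.1420, (cx,cy)=(1.0000,0.0000)
member 2 (1-2): L=5.2492, (cx,cy)=(0.2444,-0.9697)
member 3 (1-3): L=3.4046, (cx,cy)=(0.9960,-0.0893)
member 4 (2-3): L=5.2297, (cx,cy)=(0.4031,0.9152)
member 5 (2-4): L=3.5580, (cx,cy)=(1.0000,0.0000)
member 6 (3-4): L=5.0008, (cx,cy)=(0.2900,-0.9570)
solve A·x = −loads:
  F[0-1] = -1358.1510 N (compression)
  F[0-2] = +1549.8293 N (tension)
  F[1-2] = +1390.1215 N (tension)
  F[1-3] = -808.9309 N (compression)
  F[2-3] = +1152.0803 N (tension)
  F[2-4] = +341.3139 N (tension)
  F[3-4] = -1177.1396 N (compression)
  Rx@0 = -1083.9000 N
  Ry@0 = +1275.7289 N
  Ry@4 = +1126.5711 N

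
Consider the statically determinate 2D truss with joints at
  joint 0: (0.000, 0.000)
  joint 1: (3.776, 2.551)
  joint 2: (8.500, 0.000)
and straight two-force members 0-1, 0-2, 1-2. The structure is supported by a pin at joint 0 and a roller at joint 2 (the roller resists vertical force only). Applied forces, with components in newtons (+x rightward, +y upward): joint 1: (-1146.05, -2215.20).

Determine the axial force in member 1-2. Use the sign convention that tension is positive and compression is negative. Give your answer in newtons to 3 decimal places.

-1347.183

N=3 nodes, M=3 members, R=3 reactions → 2N=6, M+R=6
member 0 (0-1): L=4.5569, (cx,cy)=(0.8286,0.5598)
member 1 (0-2): L=8.5000, (cx,cy)=(1.0000,0.0000)
member 2 (1-2): L=5.3688, (cx,cy)=(0.8799,-0.4752)
solve A·x = −loads:
  F[0-1] = -2813.6249 N (compression)
  F[0-2] = +1185.3892 N (tension)
  F[1-2] = -1347.1828 N (compression)
  Rx@0 = +1146.0500 N
  Ry@0 = +1575.0798 N
  Ry@2 = +640.1202 N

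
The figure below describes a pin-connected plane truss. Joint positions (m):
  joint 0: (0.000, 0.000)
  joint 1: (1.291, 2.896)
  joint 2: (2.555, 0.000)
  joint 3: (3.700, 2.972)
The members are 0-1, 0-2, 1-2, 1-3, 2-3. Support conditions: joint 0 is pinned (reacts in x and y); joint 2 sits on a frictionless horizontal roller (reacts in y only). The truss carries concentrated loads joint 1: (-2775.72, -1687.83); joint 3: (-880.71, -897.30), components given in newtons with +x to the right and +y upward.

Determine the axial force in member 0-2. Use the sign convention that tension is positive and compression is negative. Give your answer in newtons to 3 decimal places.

N=4 nodes, M=5 members, R=3 reactions → 2N=8, M+R=8
member 0 (0-1): L=3.1707, (cx,cy)=(0.4072,0.9134)
member 1 (0-2): L=2.5550, (cx,cy)=(1.0000,0.0000)
member 2 (1-2): L=3.1598, (cx,cy)=(0.4000,-0.9165)
member 3 (1-3): L=2.4102, (cx,cy)=(0.9995,0.0315)
member 4 (2-3): L=3.1849, (cx,cy)=(0.3595,0.9331)
solve A·x = −loads:
  F[0-1] = -5040.2138 N (compression)
  F[0-2] = -1604.2445 N (compression)
  F[1-2] = +3162.6558 N (tension)
  F[1-3] = -541.8662 N (compression)
  F[2-3] = -943.2781 N (compression)
  Rx@0 = +3656.4300 N
  Ry@0 = +4603.5084 N
  Ry@2 = -2018.3784 N

-1604.244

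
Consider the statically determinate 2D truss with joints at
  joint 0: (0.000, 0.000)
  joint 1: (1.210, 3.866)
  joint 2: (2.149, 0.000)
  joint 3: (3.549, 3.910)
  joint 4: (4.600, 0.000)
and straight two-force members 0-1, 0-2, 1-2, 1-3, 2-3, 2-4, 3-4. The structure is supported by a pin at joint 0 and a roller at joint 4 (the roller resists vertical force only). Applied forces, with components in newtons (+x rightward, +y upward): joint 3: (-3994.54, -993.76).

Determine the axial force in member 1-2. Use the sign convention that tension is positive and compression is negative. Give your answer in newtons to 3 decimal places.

N=5 nodes, M=7 members, R=3 reactions → 2N=10, M+R=10
member 0 (0-1): L=4.0509, (cx,cy)=(0.2987,0.9543)
member 1 (0-2): L=2.1490, (cx,cy)=(1.0000,0.0000)
member 2 (1-2): L=3.9784, (cx,cy)=(0.2360,-0.9717)
member 3 (1-3): L=2.3394, (cx,cy)=(0.9998,0.0188)
member 4 (2-3): L=4.1531, (cx,cy)=(0.3371,0.9415)
member 5 (2-4): L=2.4510, (cx,cy)=(1.0000,0.0000)
member 6 (3-4): L=4.0488, (cx,cy)=(0.2596,-0.9657)
solve A·x = −loads:
  F[0-1] = -3795.6921 N (compression)
  F[0-2] = -2860.7795 N (compression)
  F[1-2] = +3688.9280 N (tension)
  F[1-3] = -2004.7923 N (compression)
  F[2-3] = -3807.5649 N (compression)
  F[2-4] = -706.5762 N (compression)
  F[3-4] = +2721.9586 N (tension)
  Rx@0 = +3994.5400 N
  Ry@0 = +3622.4116 N
  Ry@4 = -2628.6516 N

3688.928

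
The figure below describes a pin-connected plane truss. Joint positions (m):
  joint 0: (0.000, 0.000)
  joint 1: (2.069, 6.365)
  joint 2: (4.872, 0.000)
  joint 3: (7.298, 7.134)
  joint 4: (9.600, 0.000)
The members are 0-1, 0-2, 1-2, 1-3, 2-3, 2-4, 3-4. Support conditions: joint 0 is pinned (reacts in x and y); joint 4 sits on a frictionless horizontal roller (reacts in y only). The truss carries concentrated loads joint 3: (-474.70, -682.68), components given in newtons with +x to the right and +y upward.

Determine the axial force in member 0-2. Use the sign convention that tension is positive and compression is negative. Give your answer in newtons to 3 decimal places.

-306.819

N=5 nodes, M=7 members, R=3 reactions → 2N=10, M+R=10
member 0 (0-1): L=6.6928, (cx,cy)=(0.3091,0.9510)
member 1 (0-2): L=4.8720, (cx,cy)=(1.0000,0.0000)
member 2 (1-2): L=6.9549, (cx,cy)=(0.4030,-0.9152)
member 3 (1-3): L=5.2852, (cx,cy)=(0.9894,0.1455)
member 4 (2-3): L=7.5352, (cx,cy)=(0.3220,0.9468)
member 5 (2-4): L=4.7280, (cx,cy)=(1.0000,0.0000)
member 6 (3-4): L=7.4962, (cx,cy)=(0.3071,-0.9517)
solve A·x = −loads:
  F[0-1] = -543.0629 N (compression)
  F[0-2] = -306.8193 N (compression)
  F[1-2] = +504.6628 N (tension)
  F[1-3] = -375.2673 N (compression)
  F[2-3] = -487.8361 N (compression)
  F[2-4] = +53.6351 N (tension)
  F[3-4] = -174.6568 N (compression)
  Rx@0 = +474.7000 N
  Ry@0 = +516.4624 N
  Ry@4 = +166.2176 N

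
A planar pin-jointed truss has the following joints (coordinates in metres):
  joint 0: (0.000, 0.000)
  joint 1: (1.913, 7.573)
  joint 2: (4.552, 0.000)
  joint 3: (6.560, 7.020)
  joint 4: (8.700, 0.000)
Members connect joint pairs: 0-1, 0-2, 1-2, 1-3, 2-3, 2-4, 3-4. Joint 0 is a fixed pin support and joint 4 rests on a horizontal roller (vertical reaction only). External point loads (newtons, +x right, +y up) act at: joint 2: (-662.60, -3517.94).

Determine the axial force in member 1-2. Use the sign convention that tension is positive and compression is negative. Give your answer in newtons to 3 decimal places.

1908.761

N=5 nodes, M=7 members, R=3 reactions → 2N=10, M+R=10
member 0 (0-1): L=7.8109, (cx,cy)=(0.2449,0.9695)
member 1 (0-2): L=4.5520, (cx,cy)=(1.0000,0.0000)
member 2 (1-2): L=8.0196, (cx,cy)=(0.3291,-0.9443)
member 3 (1-3): L=4.6798, (cx,cy)=(0.9930,-0.1182)
member 4 (2-3): L=7.3015, (cx,cy)=(0.2750,0.9614)
member 5 (2-4): L=4.1480, (cx,cy)=(1.0000,0.0000)
member 6 (3-4): L=7.3389, (cx,cy)=(0.2916,-0.9565)
solve A·x = −loads:
  F[0-1] = -1729.9761 N (compression)
  F[0-2] = -238.9034 N (compression)
  F[1-2] = +1908.7612 N (tension)
  F[1-3] = -1059.2284 N (compression)
  F[2-3] = +1784.2841 N (tension)
  F[2-4] = +561.1101 N (tension)
  F[3-4] = -1924.2766 N (compression)
  Rx@0 = +662.6000 N
  Ry@0 = +1677.2891 N
  Ry@4 = +1840.6509 N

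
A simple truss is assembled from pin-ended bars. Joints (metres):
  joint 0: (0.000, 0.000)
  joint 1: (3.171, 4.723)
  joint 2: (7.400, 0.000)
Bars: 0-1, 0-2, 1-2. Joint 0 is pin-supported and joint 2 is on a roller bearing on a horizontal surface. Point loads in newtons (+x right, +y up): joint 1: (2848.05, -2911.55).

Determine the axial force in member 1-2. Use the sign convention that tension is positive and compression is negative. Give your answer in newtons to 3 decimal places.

N=3 nodes, M=3 members, R=3 reactions → 2N=6, M+R=6
member 0 (0-1): L=5.6888, (cx,cy)=(0.5574,0.8302)
member 1 (0-2): L=7.4000, (cx,cy)=(1.0000,0.0000)
member 2 (1-2): L=6.3397, (cx,cy)=(0.6671,-0.7450)
solve A·x = −loads:
  F[0-1] = +185.2938 N (tension)
  F[0-2] = +2744.7644 N (tension)
  F[1-2] = -4114.6483 N (compression)
  Rx@0 = -2848.0500 N
  Ry@0 = -153.8372 N
  Ry@2 = +3065.3872 N

-4114.648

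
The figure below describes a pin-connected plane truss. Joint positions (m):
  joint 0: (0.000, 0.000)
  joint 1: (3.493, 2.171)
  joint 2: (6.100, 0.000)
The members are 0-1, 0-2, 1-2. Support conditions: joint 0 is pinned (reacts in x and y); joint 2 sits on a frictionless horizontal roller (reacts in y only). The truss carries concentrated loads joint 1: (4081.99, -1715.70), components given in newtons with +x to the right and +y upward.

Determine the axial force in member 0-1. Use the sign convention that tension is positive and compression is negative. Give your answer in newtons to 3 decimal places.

1363.075

N=3 nodes, M=3 members, R=3 reactions → 2N=6, M+R=6
member 0 (0-1): L=4.1127, (cx,cy)=(0.8493,0.5279)
member 1 (0-2): L=6.1000, (cx,cy)=(1.0000,0.0000)
member 2 (1-2): L=3.3926, (cx,cy)=(0.7684,-0.6399)
solve A·x = −loads:
  F[0-1] = +1363.0747 N (tension)
  F[0-2] = +2924.3024 N (tension)
  F[1-2] = -3805.5118 N (compression)
  Rx@0 = -4081.9900 N
  Ry@0 = -719.5361 N
  Ry@2 = +2435.2361 N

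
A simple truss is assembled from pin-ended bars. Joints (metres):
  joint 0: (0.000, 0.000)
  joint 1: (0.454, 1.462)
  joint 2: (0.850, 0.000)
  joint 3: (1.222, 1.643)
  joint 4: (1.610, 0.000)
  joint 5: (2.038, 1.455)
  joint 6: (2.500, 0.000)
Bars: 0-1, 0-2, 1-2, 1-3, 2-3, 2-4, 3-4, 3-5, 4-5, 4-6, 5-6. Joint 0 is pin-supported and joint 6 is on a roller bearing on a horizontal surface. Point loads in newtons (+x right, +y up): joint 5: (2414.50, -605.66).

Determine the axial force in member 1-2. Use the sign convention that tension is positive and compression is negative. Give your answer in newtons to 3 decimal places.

-1167.336

N=7 nodes, M=11 members, R=3 reactions → 2N=14, M+R=14
member 0 (0-1): L=1.5309, (cx,cy)=(0.2966,0.9550)
member 1 (0-2): L=0.8500, (cx,cy)=(1.0000,0.0000)
member 2 (1-2): L=1.5147, (cx,cy)=(0.2614,-0.9652)
member 3 (1-3): L=0.7890, (cx,cy)=(0.9733,0.2294)
member 4 (2-3): L=1.6846, (cx,cy)=(0.2208,0.9753)
member 5 (2-4): L=0.7600, (cx,cy)=(1.0000,0.0000)
member 6 (3-4): L=1.6882, (cx,cy)=(0.2298,-0.9732)
member 7 (3-5): L=0.8374, (cx,cy)=(0.9745,-0.2245)
member 8 (4-5): L=1.5166, (cx,cy)=(0.2822,0.9594)
member 9 (4-6): L=0.8900, (cx,cy)=(1.0000,0.0000)
member 10 (5-6): L=1.5266, (cx,cy)=(0.3026,-0.9531)
solve A·x = −loads:
  F[0-1] = +1354.2359 N (tension)
  F[0-2] = +2012.8830 N (tension)
  F[1-2] = -1167.3355 N (compression)
  F[1-3] = +726.1706 N (tension)
  F[2-3] = +1155.2543 N (tension)
  F[2-4] = +1452.5837 N (tension)
  F[3-4] = -1646.1649 N (compression)
  F[3-5] = +1375.3680 N (tension)
  F[4-5] = +1669.9738 N (tension)
  F[4-6] = +602.9729 N (tension)
  F[5-6] = -1992.4043 N (compression)
  Rx@0 = -2414.5000 N
  Ry@0 = -1293.3130 N
  Ry@6 = +1898.9730 N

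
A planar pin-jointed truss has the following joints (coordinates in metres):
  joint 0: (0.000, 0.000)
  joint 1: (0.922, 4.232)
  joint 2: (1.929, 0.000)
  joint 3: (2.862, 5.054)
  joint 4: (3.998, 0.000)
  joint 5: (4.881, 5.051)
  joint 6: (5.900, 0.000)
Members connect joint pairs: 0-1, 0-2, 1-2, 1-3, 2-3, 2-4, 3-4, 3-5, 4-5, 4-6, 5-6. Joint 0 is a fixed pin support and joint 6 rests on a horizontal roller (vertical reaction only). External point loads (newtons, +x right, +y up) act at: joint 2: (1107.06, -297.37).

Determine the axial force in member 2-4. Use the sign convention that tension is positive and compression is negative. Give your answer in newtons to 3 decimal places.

58.443

N=7 nodes, M=11 members, R=3 reactions → 2N=14, M+R=14
member 0 (0-1): L=4.3313, (cx,cy)=(0.2129,0.9771)
member 1 (0-2): L=1.9290, (cx,cy)=(1.0000,0.0000)
member 2 (1-2): L=4.3502, (cx,cy)=(0.2315,-0.9728)
member 3 (1-3): L=2.1070, (cx,cy)=(0.9208,0.3901)
member 4 (2-3): L=5.1394, (cx,cy)=(0.1815,0.9834)
member 5 (2-4): L=2.0690, (cx,cy)=(1.0000,0.0000)
member 6 (3-4): L=5.1801, (cx,cy)=(0.2193,-0.9757)
member 7 (3-5): L=2.0190, (cx,cy)=(1.0000,-0.0015)
member 8 (4-5): L=5.1276, (cx,cy)=(0.1722,0.9851)
member 9 (4-6): L=1.9020, (cx,cy)=(1.0000,0.0000)
member 10 (5-6): L=5.1528, (cx,cy)=(0.1978,-0.9803)
solve A·x = −loads:
  F[0-1] = -204.8400 N (compression)
  F[0-2] = +1150.6644 N (tension)
  F[1-2] = +169.6384 N (tension)
  F[1-3] = -90.0056 N (compression)
  F[2-3] = +134.5754 N (tension)
  F[2-4] = +58.4427 N (tension)
  F[3-4] = -99.5949 N (compression)
  F[3-5] = -36.6014 N (compression)
  F[4-5] = +98.6441 N (tension)
  F[4-6] = +19.6144 N (tension)
  F[5-6] = -99.1837 N (compression)
  Rx@0 = -1107.0600 N
  Ry@0 = +200.1451 N
  Ry@6 = +97.2249 N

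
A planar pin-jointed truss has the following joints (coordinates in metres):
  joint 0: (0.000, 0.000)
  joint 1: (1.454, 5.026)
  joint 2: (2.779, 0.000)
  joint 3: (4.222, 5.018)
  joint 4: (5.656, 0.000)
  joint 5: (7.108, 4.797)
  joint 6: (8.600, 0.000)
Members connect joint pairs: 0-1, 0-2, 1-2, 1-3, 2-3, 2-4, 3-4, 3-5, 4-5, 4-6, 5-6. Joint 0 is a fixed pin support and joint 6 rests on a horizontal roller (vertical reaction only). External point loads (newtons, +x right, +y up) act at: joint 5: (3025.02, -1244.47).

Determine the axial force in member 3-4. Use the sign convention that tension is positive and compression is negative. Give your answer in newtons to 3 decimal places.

N=7 nodes, M=11 members, R=3 reactions → 2N=14, M+R=14
member 0 (0-1): L=5.2321, (cx,cy)=(0.2779,0.9606)
member 1 (0-2): L=2.7790, (cx,cy)=(1.0000,0.0000)
member 2 (1-2): L=5.1977, (cx,cy)=(0.2549,-0.9670)
member 3 (1-3): L=2.7680, (cx,cy)=(1.0000,-0.0029)
member 4 (2-3): L=5.2214, (cx,cy)=(0.2764,0.9611)
member 5 (2-4): L=2.8770, (cx,cy)=(1.0000,0.0000)
member 6 (3-4): L=5.2189, (cx,cy)=(0.2748,-0.9615)
member 7 (3-5): L=2.8944, (cx,cy)=(0.9971,-0.0764)
member 8 (4-5): L=5.0119, (cx,cy)=(0.2897,0.9571)
member 9 (4-6): L=2.9440, (cx,cy)=(1.0000,0.0000)
member 10 (5-6): L=5.0237, (cx,cy)=(0.2970,-0.9549)
solve A·x = −loads:
  F[0-1] = +1531.7632 N (tension)
  F[0-2] = +2599.3426 N (tension)
  F[1-2] = -1524.1340 N (compression)
  F[1-3] = +814.2122 N (tension)
  F[2-3] = +1533.5060 N (tension)
  F[2-4] = +1787.0039 N (tension)
  F[3-4] = -1665.3722 N (compression)
  F[3-5] = +1700.5775 N (tension)
  F[4-5] = +1673.0187 N (tension)
  F[4-6] = +844.7192 N (tension)
  F[5-6] = -2844.2304 N (compression)
  Rx@0 = -3025.0200 N
  Ry@0 = -1471.4269 N
  Ry@6 = +2715.8969 N

-1665.372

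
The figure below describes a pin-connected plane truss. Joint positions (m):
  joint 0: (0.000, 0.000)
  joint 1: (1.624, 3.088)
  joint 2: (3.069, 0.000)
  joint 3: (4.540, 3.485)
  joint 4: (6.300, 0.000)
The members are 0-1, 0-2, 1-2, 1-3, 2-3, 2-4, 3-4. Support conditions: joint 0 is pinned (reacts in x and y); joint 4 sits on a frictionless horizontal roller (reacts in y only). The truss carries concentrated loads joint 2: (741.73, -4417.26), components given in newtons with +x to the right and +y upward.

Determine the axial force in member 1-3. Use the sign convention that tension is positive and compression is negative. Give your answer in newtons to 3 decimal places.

N=5 nodes, M=7 members, R=3 reactions → 2N=10, M+R=10
member 0 (0-1): L=3.4890, (cx,cy)=(0.4655,0.8851)
member 1 (0-2): L=3.0690, (cx,cy)=(1.0000,0.0000)
member 2 (1-2): L=3.4094, (cx,cy)=(0.4238,-0.9057)
member 3 (1-3): L=2.9429, (cx,cy)=(0.9909,0.1349)
member 4 (2-3): L=3.7827, (cx,cy)=(0.3889,0.9213)
member 5 (2-4): L=3.2310, (cx,cy)=(1.0000,0.0000)
member 6 (3-4): L=3.9042, (cx,cy)=(0.4508,-0.8926)
solve A·x = −loads:
  F[0-1] = -2559.6055 N (compression)
  F[0-2] = +1933.1314 N (tension)
  F[1-2] = +2183.0234 N (tension)
  F[1-3] = -2136.1644 N (compression)
  F[2-3] = +2648.4633 N (tension)
  F[2-4] = +1086.7238 N (tension)
  F[3-4] = -2410.6783 N (compression)
  Rx@0 = -741.7300 N
  Ry@0 = +2265.4233 N
  Ry@4 = +2151.8367 N

-2136.164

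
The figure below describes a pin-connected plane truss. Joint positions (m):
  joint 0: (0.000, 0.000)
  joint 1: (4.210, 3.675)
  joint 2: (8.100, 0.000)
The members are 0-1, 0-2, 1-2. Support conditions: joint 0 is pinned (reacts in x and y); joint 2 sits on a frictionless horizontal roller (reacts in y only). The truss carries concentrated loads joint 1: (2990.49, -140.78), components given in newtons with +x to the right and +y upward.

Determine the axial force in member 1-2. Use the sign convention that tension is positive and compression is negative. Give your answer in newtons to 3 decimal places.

N=3 nodes, M=3 members, R=3 reactions → 2N=6, M+R=6
member 0 (0-1): L=5.5884, (cx,cy)=(0.7534,0.6576)
member 1 (0-2): L=8.1000, (cx,cy)=(1.0000,0.0000)
member 2 (1-2): L=5.3514, (cx,cy)=(0.7269,-0.6867)
solve A·x = −loads:
  F[0-1] = +1960.3911 N (tension)
  F[0-2] = +1513.6252 N (tension)
  F[1-2] = -2082.2746 N (compression)
  Rx@0 = -2990.4900 N
  Ry@0 = -1289.1872 N
  Ry@2 = +1429.9672 N

-2082.275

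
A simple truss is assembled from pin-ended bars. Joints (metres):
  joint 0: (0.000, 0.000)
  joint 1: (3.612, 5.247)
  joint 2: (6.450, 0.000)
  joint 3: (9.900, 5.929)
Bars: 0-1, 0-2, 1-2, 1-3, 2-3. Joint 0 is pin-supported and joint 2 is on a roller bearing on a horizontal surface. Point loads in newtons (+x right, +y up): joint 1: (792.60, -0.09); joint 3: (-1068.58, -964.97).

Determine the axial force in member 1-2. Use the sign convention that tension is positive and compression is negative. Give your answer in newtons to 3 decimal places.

-269.907

N=4 nodes, M=5 members, R=3 reactions → 2N=8, M+R=8
member 0 (0-1): L=6.3701, (cx,cy)=(0.5670,0.8237)
member 1 (0-2): L=6.4500, (cx,cy)=(1.0000,0.0000)
member 2 (1-2): L=5.9653, (cx,cy)=(0.4757,-0.8796)
member 3 (1-3): L=6.3249, (cx,cy)=(0.9942,0.1078)
member 4 (2-3): L=6.8597, (cx,cy)=(0.5029,0.8643)
solve A·x = −loads:
  F[0-1] = +216.8425 N (tension)
  F[0-2] = -398.9359 N (compression)
  F[1-2] = -269.9074 N (compression)
  F[1-3] = -544.4103 N (compression)
  F[2-3] = -1048.5284 N (compression)
  Rx@0 = +275.9800 N
  Ry@0 = -178.6128 N
  Ry@2 = +1143.6728 N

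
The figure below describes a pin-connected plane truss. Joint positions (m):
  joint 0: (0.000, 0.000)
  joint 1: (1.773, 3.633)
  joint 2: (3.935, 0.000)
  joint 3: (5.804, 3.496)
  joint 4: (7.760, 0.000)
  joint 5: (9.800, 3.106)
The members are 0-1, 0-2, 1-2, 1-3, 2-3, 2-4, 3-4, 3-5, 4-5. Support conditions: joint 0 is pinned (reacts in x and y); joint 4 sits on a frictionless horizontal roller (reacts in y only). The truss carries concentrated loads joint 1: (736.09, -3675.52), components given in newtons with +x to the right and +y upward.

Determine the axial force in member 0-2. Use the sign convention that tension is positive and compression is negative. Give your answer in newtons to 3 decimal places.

1951.824

N=6 nodes, M=9 members, R=3 reactions → 2N=12, M+R=12
member 0 (0-1): L=4.0426, (cx,cy)=(0.4386,0.8987)
member 1 (0-2): L=3.9350, (cx,cy)=(1.0000,0.0000)
member 2 (1-2): L=4.2276, (cx,cy)=(0.5114,-0.8593)
member 3 (1-3): L=4.0333, (cx,cy)=(0.9994,-0.0340)
member 4 (2-3): L=3.9642, (cx,cy)=(0.4715,0.8819)
member 5 (2-4): L=3.8250, (cx,cy)=(1.0000,0.0000)
member 6 (3-4): L=4.0060, (cx,cy)=(0.4883,-0.8727)
member 7 (3-5): L=4.0150, (cx,cy)=(0.9953,-0.0971)
member 8 (4-5): L=3.7160, (cx,cy)=(0.5490,0.8358)
solve A·x = −loads:
  F[0-1] = -2771.9505 N (compression)
  F[0-2] = +1951.8244 N (tension)
  F[1-2] = -1327.9186 N (compression)
  F[1-3] = -1273.4663 N (compression)
  F[2-3] = +1293.9788 N (tension)
  F[2-4] = +662.6654 N (tension)
  F[3-4] = -1357.1732 N (compression)
  F[3-5] = +0.0000 N (tension)
  F[4-5] = -0.0000 N (compression)
  Rx@0 = -736.0900 N
  Ry@0 = +2491.1241 N
  Ry@4 = +1184.3959 N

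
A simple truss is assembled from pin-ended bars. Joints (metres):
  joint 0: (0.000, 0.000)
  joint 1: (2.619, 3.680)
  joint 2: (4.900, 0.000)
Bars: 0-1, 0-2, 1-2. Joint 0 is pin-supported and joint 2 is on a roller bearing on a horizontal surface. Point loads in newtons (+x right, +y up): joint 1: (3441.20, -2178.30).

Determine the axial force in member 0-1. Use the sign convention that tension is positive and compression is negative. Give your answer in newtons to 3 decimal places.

N=3 nodes, M=3 members, R=3 reactions → 2N=6, M+R=6
member 0 (0-1): L=4.5168, (cx,cy)=(0.5798,0.8147)
member 1 (0-2): L=4.9000, (cx,cy)=(1.0000,0.0000)
member 2 (1-2): L=4.3296, (cx,cy)=(0.5268,-0.8500)
solve A·x = −loads:
  F[0-1] = +1927.4874 N (tension)
  F[0-2] = +2323.5769 N (tension)
  F[1-2] = -4410.4071 N (compression)
  Rx@0 = -3441.2000 N
  Ry@0 = -1570.3906 N
  Ry@2 = +3748.6906 N

1927.487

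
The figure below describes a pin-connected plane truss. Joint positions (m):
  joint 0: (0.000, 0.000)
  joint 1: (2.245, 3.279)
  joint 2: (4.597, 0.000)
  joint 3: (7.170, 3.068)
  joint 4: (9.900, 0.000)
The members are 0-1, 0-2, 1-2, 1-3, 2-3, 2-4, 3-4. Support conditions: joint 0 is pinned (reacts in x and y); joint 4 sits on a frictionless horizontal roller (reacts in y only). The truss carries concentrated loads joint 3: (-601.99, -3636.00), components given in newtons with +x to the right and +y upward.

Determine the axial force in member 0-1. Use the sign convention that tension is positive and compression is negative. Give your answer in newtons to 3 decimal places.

N=5 nodes, M=7 members, R=3 reactions → 2N=10, M+R=10
member 0 (0-1): L=3.9739, (cx,cy)=(0.5649,0.8251)
member 1 (0-2): L=4.5970, (cx,cy)=(1.0000,0.0000)
member 2 (1-2): L=4.0353, (cx,cy)=(0.5829,-0.8126)
member 3 (1-3): L=4.9295, (cx,cy)=(0.9991,-0.0428)
member 4 (2-3): L=4.0041, (cx,cy)=(0.6426,0.7662)
member 5 (2-4): L=5.3030, (cx,cy)=(1.0000,0.0000)
member 6 (3-4): L=4.1068, (cx,cy)=(0.6648,-0.7471)
solve A·x = −loads:
  F[0-1] = -1441.2327 N (compression)
  F[0-2] = +212.2149 N (tension)
  F[1-2] = +1554.1960 N (tension)
  F[1-3] = -1721.6530 N (compression)
  F[2-3] = -1648.2439 N (compression)
  F[2-4] = +2177.2278 N (tension)
  F[3-4] = -3275.2251 N (compression)
  Rx@0 = +601.9900 N
  Ry@0 = +1189.2106 N
  Ry@4 = +2446.7894 N

-1441.233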